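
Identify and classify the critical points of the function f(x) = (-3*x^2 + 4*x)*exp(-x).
f'(x) = (3*x^2 - 10*x + 4)*exp(-x)

Solve f'(x) = 0:
  f'(x) = (3*x^2 - 10*x + 4)·exp(-x) and exp(-x) > 0 for every x, so f'(x) = 0 ⇔ 3*x^2 - 10*x + 4 = 0.
  3*x^2 - 10*x + 4 = 0 has no rational roots; quadratic formula: x = (10 ± √52)/6.
  ⇒ x = 5/3 - sqrt(13)/3 ≈ 0.4648, sqrt(13)/3 + 5/3 ≈ 2.8685

f''(x) = (-3*x^2 + 16*x - 14)*exp(-x)
Second-derivative test at each critical point:
  f''(0.4648) = -4.5304 < 0 → local maximum
  f''(2.8685) = 0.4095 > 0 → local minimum

Critical points: x = 5/3 - sqrt(13)/3 ≈ 0.4648 (local maximum); x = sqrt(13)/3 + 5/3 ≈ 2.8685 (local minimum)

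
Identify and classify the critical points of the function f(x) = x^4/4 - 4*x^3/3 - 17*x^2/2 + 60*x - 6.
f'(x) = x^3 - 4*x^2 - 17*x + 60

Solve f'(x) = 0:
  Factor: x^3 - 4*x^2 - 17*x + 60 = (x - 5)*(x - 3)*(x + 4) = 0.
  ⇒ x = -4, 3, 5

f''(x) = 3*x^2 - 8*x - 17
Second-derivative test at each critical point:
  f''(-4) = 63 > 0 → local minimum
  f''(3) = -14 < 0 → local maximum
  f''(5) = 18 > 0 → local minimum

Critical points: x = -4 (local minimum); x = 3 (local maximum); x = 5 (local minimum)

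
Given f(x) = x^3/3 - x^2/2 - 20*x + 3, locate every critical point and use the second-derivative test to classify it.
f'(x) = x^2 - x - 20

Solve f'(x) = 0:
  Factor: x^2 - x - 20 = (x - 5)*(x + 4) = 0.
  ⇒ x = -4, 5

f''(x) = 2*x - 1
Second-derivative test at each critical point:
  f''(-4) = -9 < 0 → local maximum
  f''(5) = 9 > 0 → local minimum

Critical points: x = -4 (local maximum); x = 5 (local minimum)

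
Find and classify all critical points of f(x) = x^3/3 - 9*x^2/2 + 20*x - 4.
f'(x) = x^2 - 9*x + 20

Solve f'(x) = 0:
  Factor: x^2 - 9*x + 20 = (x - 5)*(x - 4) = 0.
  ⇒ x = 4, 5

f''(x) = 2*x - 9
Second-derivative test at each critical point:
  f''(4) = -1 < 0 → local maximum
  f''(5) = 1 > 0 → local minimum

Critical points: x = 4 (local maximum); x = 5 (local minimum)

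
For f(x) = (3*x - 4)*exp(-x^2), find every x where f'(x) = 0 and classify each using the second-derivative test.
f'(x) = (-2*x*(3*x - 4) + 3)*exp(-x^2)

Solve f'(x) = 0:
  f'(x) = (-6*x^2 + 8*x + 3)·exp(-x^2) and exp(-x^2) > 0 for every x, so f'(x) = 0 ⇔ -6*x^2 + 8*x + 3 = 0.
  6*x^2 - 8*x - 3 = 0 has no rational roots; quadratic formula: x = (8 ± √136)/12.
  ⇒ x = 2/3 - sqrt(34)/6 ≈ -0.3052, 2/3 + sqrt(34)/6 ≈ 1.6385

f''(x) = 2*(2*x^2*(3*x - 4) - 9*x + 4)*exp(-x^2)
Second-derivative test at each critical point:
  f''(-0.3052) = 10.6250 > 0 → local minimum
  f''(1.6385) = -0.7959 < 0 → local maximum

Critical points: x = 2/3 - sqrt(34)/6 ≈ -0.3052 (local minimum); x = 2/3 + sqrt(34)/6 ≈ 1.6385 (local maximum)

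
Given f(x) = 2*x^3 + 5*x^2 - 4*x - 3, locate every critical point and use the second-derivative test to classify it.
f'(x) = 6*x^2 + 10*x - 4

Solve f'(x) = 0:
  Factor: 6*x^2 + 10*x - 4 = 2*(x + 2)*(3*x - 1) = 0.
  ⇒ x = -2, 1/3

f''(x) = 12*x + 10
Second-derivative test at each critical point:
  f''(-2) = -14 < 0 → local maximum
  f''(1/3) = 14 > 0 → local minimum

Critical points: x = -2 (local maximum); x = 1/3 (local minimum)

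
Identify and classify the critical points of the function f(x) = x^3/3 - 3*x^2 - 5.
f'(x) = x*(x - 6)

Solve f'(x) = 0:
  Factor: x^2 - 6*x = x*(x - 6) = 0.
  ⇒ x = 0, 6

f''(x) = 2*x - 6
Second-derivative test at each critical point:
  f''(0) = -6 < 0 → local maximum
  f''(6) = 6 > 0 → local minimum

Critical points: x = 0 (local maximum); x = 6 (local minimum)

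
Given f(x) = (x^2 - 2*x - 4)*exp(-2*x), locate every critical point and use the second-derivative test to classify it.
f'(x) = 2*(-x^2 + 3*x + 3)*exp(-2*x)

Solve f'(x) = 0:
  f'(x) = (-2*x^2 + 6*x + 6)·exp(-2*x) and exp(-2*x) > 0 for every x, so f'(x) = 0 ⇔ -2*x^2 + 6*x + 6 = 0.
  Factor: -2*x^2 + 6*x + 6 = -2*(x^2 - 3*x - 3); x^2 - 3*x - 3 = 0 has no rational roots; quadratic formula: x = (3 ± √21)/2.
  ⇒ x = 3/2 - sqrt(21)/2 ≈ -0.7913, 3/2 + sqrt(21)/2 ≈ 3.7913

f''(x) = 2*(2*x^2 - 8*x - 3)*exp(-2*x)
Second-derivative test at each critical point:
  f''(-0.7913) = 44.6112 > 0 → local minimum
  f''(3.7913) = -0.0047 < 0 → local maximum

Critical points: x = 3/2 - sqrt(21)/2 ≈ -0.7913 (local minimum); x = 3/2 + sqrt(21)/2 ≈ 3.7913 (local maximum)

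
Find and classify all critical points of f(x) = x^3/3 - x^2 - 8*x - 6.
f'(x) = x^2 - 2*x - 8

Solve f'(x) = 0:
  Factor: x^2 - 2*x - 8 = (x - 4)*(x + 2) = 0.
  ⇒ x = -2, 4

f''(x) = 2*x - 2
Second-derivative test at each critical point:
  f''(-2) = -6 < 0 → local maximum
  f''(4) = 6 > 0 → local minimum

Critical points: x = -2 (local maximum); x = 4 (local minimum)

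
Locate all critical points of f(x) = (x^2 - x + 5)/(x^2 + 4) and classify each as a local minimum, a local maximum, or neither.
f'(x) = (x^2 - 2*x - 4)/(x^4 + 8*x^2 + 16)

Solve f'(x) = 0:
  f'(x) = (x^2 - 2*x - 4)/(x^2 + 4)^2; the denominator is positive wherever f is defined, so f'(x) = 0 ⇔ x^2 - 2*x - 4 = 0.
  x^2 - 2*x - 4 = 0 has no rational roots; quadratic formula: x = (2 ± √20)/2.
  ⇒ x = 1 - sqrt(5) ≈ -1.2361, 1 + sqrt(5) ≈ 3.2361

f''(x) = 2*(-x^3 + 3*x^2 + 12*x - 4)/(x^6 + 12*x^4 + 48*x^2 + 64)
Second-derivative test at each critical point:
  f''(-1.2361) = -0.1464 < 0 → local maximum
  f''(3.2361) = 0.0214 > 0 → local minimum

Critical points: x = 1 - sqrt(5) ≈ -1.2361 (local maximum); x = 1 + sqrt(5) ≈ 3.2361 (local minimum)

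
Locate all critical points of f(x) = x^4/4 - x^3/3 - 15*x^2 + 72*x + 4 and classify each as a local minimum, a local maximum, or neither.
f'(x) = x^3 - x^2 - 30*x + 72

Solve f'(x) = 0:
  Factor: x^3 - x^2 - 30*x + 72 = (x - 4)*(x - 3)*(x + 6) = 0.
  ⇒ x = -6, 3, 4

f''(x) = 3*x^2 - 2*x - 30
Second-derivative test at each critical point:
  f''(-6) = 90 > 0 → local minimum
  f''(3) = -9 < 0 → local maximum
  f''(4) = 10 > 0 → local minimum

Critical points: x = -6 (local minimum); x = 3 (local maximum); x = 4 (local minimum)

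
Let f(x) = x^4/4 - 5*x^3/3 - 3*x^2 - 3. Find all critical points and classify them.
f'(x) = x*(x^2 - 5*x - 6)

Solve f'(x) = 0:
  Factor: x^3 - 5*x^2 - 6*x = x*(x - 6)*(x + 1) = 0.
  ⇒ x = -1, 0, 6

f''(x) = 3*x^2 - 10*x - 6
Second-derivative test at each critical point:
  f''(-1) = 7 > 0 → local minimum
  f''(0) = -6 < 0 → local maximum
  f''(6) = 42 > 0 → local minimum

Critical points: x = -1 (local minimum); x = 0 (local maximum); x = 6 (local minimum)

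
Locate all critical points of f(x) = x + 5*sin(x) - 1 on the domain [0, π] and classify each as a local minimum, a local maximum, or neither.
f'(x) = 5*cos(x) + 1

Solve f'(x) = 0 on [0, π]:
  f'(x) = 0 ⇔ cos(x) = -1/5, i.e. x = ±arccos(-1/5) + 2nπ; keep the solutions lying in [0, π].
  ⇒ x = acos(-1/5) ≈ 1.7722

f''(x) = -5*sin(x)
Second-derivative test at each critical point:
  f''(1.7722) = -4.8990 < 0 → local maximum

Critical points: x = acos(-1/5) ≈ 1.7722 (local maximum)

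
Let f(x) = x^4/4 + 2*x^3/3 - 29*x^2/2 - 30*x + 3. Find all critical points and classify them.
f'(x) = x^3 + 2*x^2 - 29*x - 30

Solve f'(x) = 0:
  Factor: x^3 + 2*x^2 - 29*x - 30 = (x - 5)*(x + 1)*(x + 6) = 0.
  ⇒ x = -6, -1, 5

f''(x) = 3*x^2 + 4*x - 29
Second-derivative test at each critical point:
  f''(-6) = 55 > 0 → local minimum
  f''(-1) = -30 < 0 → local maximum
  f''(5) = 66 > 0 → local minimum

Critical points: x = -6 (local minimum); x = -1 (local maximum); x = 5 (local minimum)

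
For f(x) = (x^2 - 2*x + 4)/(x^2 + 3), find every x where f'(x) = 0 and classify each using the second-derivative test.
f'(x) = 2*(x^2 - x - 3)/(x^4 + 6*x^2 + 9)

Solve f'(x) = 0:
  f'(x) = 2*(x^2 - x - 3)/(x^2 + 3)^2; the denominator is positive wherever f is defined, so f'(x) = 0 ⇔ 2*x^2 - 2*x - 6 = 0.
  Factor: 2*x^2 - 2*x - 6 = 2*(x^2 - x - 3); x^2 - x - 3 = 0 has no rational roots; quadratic formula: x = (1 ± √13)/2.
  ⇒ x = 1/2 - sqrt(13)/2 ≈ -1.3028, 1/2 + sqrt(13)/2 ≈ 2.3028

f''(x) = 2*(-2*x^3 + 3*x^2 + 18*x - 3)/(x^6 + 9*x^4 + 27*x^2 + 27)
Second-derivative test at each critical point:
  f''(-1.3028) = -0.3268 < 0 → local maximum
  f''(2.3028) = 0.1046 > 0 → local minimum

Critical points: x = 1/2 - sqrt(13)/2 ≈ -1.3028 (local maximum); x = 1/2 + sqrt(13)/2 ≈ 2.3028 (local minimum)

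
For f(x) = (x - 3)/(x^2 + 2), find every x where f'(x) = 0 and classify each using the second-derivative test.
f'(x) = (x^2 - 2*x*(x - 3) + 2)/(x^2 + 2)^2

Solve f'(x) = 0:
  f'(x) = -(x^2 - 6*x - 2)/(x^2 + 2)^2; the denominator is positive wherever f is defined, so f'(x) = 0 ⇔ -x^2 + 6*x + 2 = 0.
  x^2 - 6*x - 2 = 0 has no rational roots; quadratic formula: x = (6 ± √44)/2.
  ⇒ x = 3 - sqrt(11) ≈ -0.3166, 3 + sqrt(11) ≈ 6.3166

f''(x) = 2*(4*x^2*(x - 3) + 3*(1 - x)*(x^2 + 2))/(x^2 + 2)^3
Second-derivative test at each critical point:
  f''(-0.3166) = 1.5038 > 0 → local minimum
  f''(6.3166) = -0.0038 < 0 → local maximum

Critical points: x = 3 - sqrt(11) ≈ -0.3166 (local minimum); x = 3 + sqrt(11) ≈ 6.3166 (local maximum)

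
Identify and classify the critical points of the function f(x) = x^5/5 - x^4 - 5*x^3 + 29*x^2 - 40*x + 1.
f'(x) = x^4 - 4*x^3 - 15*x^2 + 58*x - 40

Solve f'(x) = 0:
  Factor: x^4 - 4*x^3 - 15*x^2 + 58*x - 40 = (x - 5)*(x - 2)*(x - 1)*(x + 4) = 0.
  ⇒ x = -4, 1, 2, 5

f''(x) = 4*x^3 - 12*x^2 - 30*x + 58
Second-derivative test at each critical point:
  f''(-4) = -270 < 0 → local maximum
  f''(1) = 20 > 0 → local minimum
  f''(2) = -18 < 0 → local maximum
  f''(5) = 108 > 0 → local minimum

Critical points: x = -4 (local maximum); x = 1 (local minimum); x = 2 (local maximum); x = 5 (local minimum)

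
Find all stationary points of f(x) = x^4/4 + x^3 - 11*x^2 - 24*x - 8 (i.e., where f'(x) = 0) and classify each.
f'(x) = x^3 + 3*x^2 - 22*x - 24

Solve f'(x) = 0:
  Factor: x^3 + 3*x^2 - 22*x - 24 = (x - 4)*(x + 1)*(x + 6) = 0.
  ⇒ x = -6, -1, 4

f''(x) = 3*x^2 + 6*x - 22
Second-derivative test at each critical point:
  f''(-6) = 50 > 0 → local minimum
  f''(-1) = -25 < 0 → local maximum
  f''(4) = 50 > 0 → local minimum

Critical points: x = -6 (local minimum); x = -1 (local maximum); x = 4 (local minimum)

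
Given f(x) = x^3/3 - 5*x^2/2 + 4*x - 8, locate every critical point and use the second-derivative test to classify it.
f'(x) = x^2 - 5*x + 4

Solve f'(x) = 0:
  Factor: x^2 - 5*x + 4 = (x - 4)*(x - 1) = 0.
  ⇒ x = 1, 4

f''(x) = 2*x - 5
Second-derivative test at each critical point:
  f''(1) = -3 < 0 → local maximum
  f''(4) = 3 > 0 → local minimum

Critical points: x = 1 (local maximum); x = 4 (local minimum)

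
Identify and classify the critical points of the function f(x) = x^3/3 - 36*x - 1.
f'(x) = x^2 - 36

Solve f'(x) = 0:
  Factor: x^2 - 36 = (x - 6)*(x + 6) = 0.
  ⇒ x = -6, 6

f''(x) = 2*x
Second-derivative test at each critical point:
  f''(-6) = -12 < 0 → local maximum
  f''(6) = 12 > 0 → local minimum

Critical points: x = -6 (local maximum); x = 6 (local minimum)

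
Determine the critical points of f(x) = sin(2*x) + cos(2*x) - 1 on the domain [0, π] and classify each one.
f'(x) = 2*sqrt(2)*cos(2*x + pi/4)

Solve f'(x) = 0 on [0, π]:
  f'(x) = 0 ⇔ cos(2*x) = sin(2*x) ⇔ tan(2*x) = 1, i.e. 2*x = arctan(1) + nπ; keep the solutions lying in [0, π].
  ⇒ x = pi/8 ≈ 0.3927, 5*pi/8 ≈ 1.9635

f''(x) = -4*sqrt(2)*sin(2*x + pi/4)
Second-derivative test at each critical point:
  f''(0.3927) = -5.6569 < 0 → local maximum
  f''(1.9635) = 5.6569 > 0 → local minimum

Critical points: x = pi/8 ≈ 0.3927 (local maximum); x = 5*pi/8 ≈ 1.9635 (local minimum)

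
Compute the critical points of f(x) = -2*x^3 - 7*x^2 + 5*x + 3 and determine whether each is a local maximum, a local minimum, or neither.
f'(x) = -6*x^2 - 14*x + 5

Solve f'(x) = 0:
  6*x^2 + 14*x - 5 = 0 has no rational roots; quadratic formula: x = (-14 ± √316)/12.
  ⇒ x = -sqrt(79)/6 - 7/6 ≈ -2.6480, -7/6 + sqrt(79)/6 ≈ 0.3147

f''(x) = -12*x - 14
Second-derivative test at each critical point:
  f''(-2.6480) = 17.7764 > 0 → local minimum
  f''(0.3147) = -17.7764 < 0 → local maximum

Critical points: x = -sqrt(79)/6 - 7/6 ≈ -2.6480 (local minimum); x = -7/6 + sqrt(79)/6 ≈ 0.3147 (local maximum)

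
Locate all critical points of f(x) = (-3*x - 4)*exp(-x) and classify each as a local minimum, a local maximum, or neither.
f'(x) = (3*x + 1)*exp(-x)

Solve f'(x) = 0:
  f'(x) = (3*x + 1)·exp(-x) and exp(-x) > 0 for every x, so f'(x) = 0 ⇔ 3*x + 1 = 0.
  3*x + 1 = 0.
  ⇒ x = -1/3

f''(x) = (2 - 3*x)*exp(-x)
Second-derivative test at each critical point:
  f''(-1/3) = 4.1868 > 0 → local minimum

Critical points: x = -1/3 (local minimum)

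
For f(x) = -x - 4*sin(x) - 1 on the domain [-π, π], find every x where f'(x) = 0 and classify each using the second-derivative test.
f'(x) = -4*cos(x) - 1

Solve f'(x) = 0 on [-π, π]:
  f'(x) = 0 ⇔ cos(x) = -1/4, i.e. x = ±arccos(-1/4) + 2nπ; keep the solutions lying in [-π, π].
  ⇒ x = -acos(-1/4) ≈ -1.8235, acos(-1/4) ≈ 1.8235

f''(x) = 4*sin(x)
Second-derivative test at each critical point:
  f''(-1.8235) = -3.8730 < 0 → local maximum
  f''(1.8235) = 3.8730 > 0 → local minimum

Critical points: x = -acos(-1/4) ≈ -1.8235 (local maximum); x = acos(-1/4) ≈ 1.8235 (local minimum)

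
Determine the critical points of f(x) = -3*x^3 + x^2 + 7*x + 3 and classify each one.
f'(x) = -9*x^2 + 2*x + 7

Solve f'(x) = 0:
  Factor: -9*x^2 + 2*x + 7 = -(x - 1)*(9*x + 7) = 0.
  ⇒ x = -7/9, 1

f''(x) = 2 - 18*x
Second-derivative test at each critical point:
  f''(-7/9) = 16 > 0 → local minimum
  f''(1) = -16 < 0 → local maximum

Critical points: x = -7/9 (local minimum); x = 1 (local maximum)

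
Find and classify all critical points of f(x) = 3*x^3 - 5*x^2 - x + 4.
f'(x) = 9*x^2 - 10*x - 1

Solve f'(x) = 0:
  9*x^2 - 10*x - 1 = 0 has no rational roots; quadratic formula: x = (10 ± √136)/18.
  ⇒ x = 5/9 - sqrt(34)/9 ≈ -0.0923, 5/9 + sqrt(34)/9 ≈ 1.2034

f''(x) = 18*x - 10
Second-derivative test at each critical point:
  f''(-0.0923) = -11.6619 < 0 → local maximum
  f''(1.2034) = 11.6619 > 0 → local minimum

Critical points: x = 5/9 - sqrt(34)/9 ≈ -0.0923 (local maximum); x = 5/9 + sqrt(34)/9 ≈ 1.2034 (local minimum)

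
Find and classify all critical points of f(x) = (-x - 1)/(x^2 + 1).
f'(x) = (-x^2 + 2*x*(x + 1) - 1)/(x^2 + 1)^2

Solve f'(x) = 0:
  f'(x) = (x^2 + 2*x - 1)/(x^2 + 1)^2; the denominator is positive wherever f is defined, so f'(x) = 0 ⇔ x^2 + 2*x - 1 = 0.
  x^2 + 2*x - 1 = 0 has no rational roots; quadratic formula: x = (-2 ± √8)/2.
  ⇒ x = -sqrt(2) - 1 ≈ -2.4142, -1 + sqrt(2) ≈ 0.4142

f''(x) = 2*(-4*x^2*(x + 1) + (3*x + 1)*(x^2 + 1))/(x^2 + 1)^3
Second-derivative test at each critical point:
  f''(-2.4142) = -0.0607 < 0 → local maximum
  f''(0.4142) = 2.0607 > 0 → local minimum

Critical points: x = -sqrt(2) - 1 ≈ -2.4142 (local maximum); x = -1 + sqrt(2) ≈ 0.4142 (local minimum)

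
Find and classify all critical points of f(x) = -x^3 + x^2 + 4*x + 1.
f'(x) = -3*x^2 + 2*x + 4

Solve f'(x) = 0:
  3*x^2 - 2*x - 4 = 0 has no rational roots; quadratic formula: x = (2 ± √52)/6.
  ⇒ x = 1/3 - sqrt(13)/3 ≈ -0.8685, 1/3 + sqrt(13)/3 ≈ 1.5352

f''(x) = 2 - 6*x
Second-derivative test at each critical point:
  f''(-0.8685) = 7.2111 > 0 → local minimum
  f''(1.5352) = -7.2111 < 0 → local maximum

Critical points: x = 1/3 - sqrt(13)/3 ≈ -0.8685 (local minimum); x = 1/3 + sqrt(13)/3 ≈ 1.5352 (local maximum)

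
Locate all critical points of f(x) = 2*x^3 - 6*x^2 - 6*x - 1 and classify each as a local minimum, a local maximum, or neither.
f'(x) = 6*x^2 - 12*x - 6

Solve f'(x) = 0:
  Factor: 6*x^2 - 12*x - 6 = 6*(x^2 - 2*x - 1); x^2 - 2*x - 1 = 0 has no rational roots; quadratic formula: x = (2 ± √8)/2.
  ⇒ x = 1 - sqrt(2) ≈ -0.4142, 1 + sqrt(2) ≈ 2.4142

f''(x) = 12*x - 12
Second-derivative test at each critical point:
  f''(-0.4142) = -16.9706 < 0 → local maximum
  f''(2.4142) = 16.9706 > 0 → local minimum

Critical points: x = 1 - sqrt(2) ≈ -0.4142 (local maximum); x = 1 + sqrt(2) ≈ 2.4142 (local minimum)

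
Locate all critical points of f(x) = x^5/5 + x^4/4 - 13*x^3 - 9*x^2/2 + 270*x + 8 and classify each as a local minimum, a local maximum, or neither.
f'(x) = x^4 + x^3 - 39*x^2 - 9*x + 270

Solve f'(x) = 0:
  Factor: x^4 + x^3 - 39*x^2 - 9*x + 270 = (x - 5)*(x - 3)*(x + 3)*(x + 6) = 0.
  ⇒ x = -6, -3, 3, 5

f''(x) = 4*x^3 + 3*x^2 - 78*x - 9
Second-derivative test at each critical point:
  f''(-6) = -297 < 0 → local maximum
  f''(-3) = 144 > 0 → local minimum
  f''(3) = -108 < 0 → local maximum
  f''(5) = 176 > 0 → local minimum

Critical points: x = -6 (local maximum); x = -3 (local minimum); x = 3 (local maximum); x = 5 (local minimum)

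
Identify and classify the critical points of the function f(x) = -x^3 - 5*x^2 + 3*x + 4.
f'(x) = -3*x^2 - 10*x + 3

Solve f'(x) = 0:
  3*x^2 + 10*x - 3 = 0 has no rational roots; quadratic formula: x = (-10 ± √136)/6.
  ⇒ x = -sqrt(34)/3 - 5/3 ≈ -3.6103, -5/3 + sqrt(34)/3 ≈ 0.2770

f''(x) = -6*x - 10
Second-derivative test at each critical point:
  f''(-3.6103) = 11.6619 > 0 → local minimum
  f''(0.2770) = -11.6619 < 0 → local maximum

Critical points: x = -sqrt(34)/3 - 5/3 ≈ -3.6103 (local minimum); x = -5/3 + sqrt(34)/3 ≈ 0.2770 (local maximum)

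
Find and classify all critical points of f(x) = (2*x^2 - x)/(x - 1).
f'(x) = (2*x^2 - 4*x + 1)/(x^2 - 2*x + 1)

Solve f'(x) = 0:
  f'(x) = (2*x^2 - 4*x + 1)/(x - 1)^2; the denominator is positive wherever f is defined, so f'(x) = 0 ⇔ 2*x^2 - 4*x + 1 = 0.
  2*x^2 - 4*x + 1 = 0 has no rational roots; quadratic formula: x = (4 ± √8)/4.
  ⇒ x = 1 - sqrt(2)/2 ≈ 0.2929, sqrt(2)/2 + 1 ≈ 1.7071

f''(x) = 2/(x^3 - 3*x^2 + 3*x - 1)
Second-derivative test at each critical point:
  f''(0.2929) = -5.6569 < 0 → local maximum
  f''(1.7071) = 5.6569 > 0 → local minimum

Critical points: x = 1 - sqrt(2)/2 ≈ 0.2929 (local maximum); x = sqrt(2)/2 + 1 ≈ 1.7071 (local minimum)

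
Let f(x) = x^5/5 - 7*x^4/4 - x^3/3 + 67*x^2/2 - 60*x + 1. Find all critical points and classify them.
f'(x) = x^4 - 7*x^3 - x^2 + 67*x - 60

Solve f'(x) = 0:
  Factor: x^4 - 7*x^3 - x^2 + 67*x - 60 = (x - 5)*(x - 4)*(x - 1)*(x + 3) = 0.
  ⇒ x = -3, 1, 4, 5

f''(x) = 4*x^3 - 21*x^2 - 2*x + 67
Second-derivative test at each critical point:
  f''(-3) = -224 < 0 → local maximum
  f''(1) = 48 > 0 → local minimum
  f''(4) = -21 < 0 → local maximum
  f''(5) = 32 > 0 → local minimum

Critical points: x = -3 (local maximum); x = 1 (local minimum); x = 4 (local maximum); x = 5 (local minimum)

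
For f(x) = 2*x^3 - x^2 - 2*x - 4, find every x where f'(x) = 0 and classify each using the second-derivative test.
f'(x) = 6*x^2 - 2*x - 2

Solve f'(x) = 0:
  Factor: 6*x^2 - 2*x - 2 = 2*(3*x^2 - x - 1); 3*x^2 - x - 1 = 0 has no rational roots; quadratic formula: x = (1 ± √13)/6.
  ⇒ x = 1/6 - sqrt(13)/6 ≈ -0.4343, 1/6 + sqrt(13)/6 ≈ 0.7676

f''(x) = 12*x - 2
Second-derivative test at each critical point:
  f''(-0.4343) = -7.2111 < 0 → local maximum
  f''(0.7676) = 7.2111 > 0 → local minimum

Critical points: x = 1/6 - sqrt(13)/6 ≈ -0.4343 (local maximum); x = 1/6 + sqrt(13)/6 ≈ 0.7676 (local minimum)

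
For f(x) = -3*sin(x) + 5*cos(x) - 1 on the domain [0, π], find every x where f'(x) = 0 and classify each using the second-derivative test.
f'(x) = -5*sin(x) - 3*cos(x)

Solve f'(x) = 0 on [0, π]:
  f'(x) = 0 ⇔ -3*cos(x) = 5*sin(x) ⇔ tan(x) = -3/5, i.e. x = arctan(-3/5) + nπ; keep the solutions lying in [0, π].
  ⇒ x = pi - atan(3/5) ≈ 2.6012

f''(x) = 3*sin(x) - 5*cos(x)
Second-derivative test at each critical point:
  f''(2.6012) = 5.8310 > 0 → local minimum

Critical points: x = pi - atan(3/5) ≈ 2.6012 (local minimum)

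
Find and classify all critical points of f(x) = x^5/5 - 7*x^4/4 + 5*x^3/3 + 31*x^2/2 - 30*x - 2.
f'(x) = x^4 - 7*x^3 + 5*x^2 + 31*x - 30

Solve f'(x) = 0:
  Factor: x^4 - 7*x^3 + 5*x^2 + 31*x - 30 = (x - 5)*(x - 3)*(x - 1)*(x + 2) = 0.
  ⇒ x = -2, 1, 3, 5

f''(x) = 4*x^3 - 21*x^2 + 10*x + 31
Second-derivative test at each critical point:
  f''(-2) = -105 < 0 → local maximum
  f''(1) = 24 > 0 → local minimum
  f''(3) = -20 < 0 → local maximum
  f''(5) = 56 > 0 → local minimum

Critical points: x = -2 (local maximum); x = 1 (local minimum); x = 3 (local maximum); x = 5 (local minimum)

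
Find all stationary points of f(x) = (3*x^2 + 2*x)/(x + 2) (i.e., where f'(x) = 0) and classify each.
f'(x) = (3*x^2 + 12*x + 4)/(x^2 + 4*x + 4)

Solve f'(x) = 0:
  f'(x) = (3*x^2 + 12*x + 4)/(x + 2)^2; the denominator is positive wherever f is defined, so f'(x) = 0 ⇔ 3*x^2 + 12*x + 4 = 0.
  3*x^2 + 12*x + 4 = 0 has no rational roots; quadratic formula: x = (-12 ± √96)/6.
  ⇒ x = -2 - 2*sqrt(6)/3 ≈ -3.6330, -2 + 2*sqrt(6)/3 ≈ -0.3670

f''(x) = 16/(x^3 + 6*x^2 + 12*x + 8)
Second-derivative test at each critical point:
  f''(-3.6330) = -3.6742 < 0 → local maximum
  f''(-0.3670) = 3.6742 > 0 → local minimum

Critical points: x = -2 - 2*sqrt(6)/3 ≈ -3.6330 (local maximum); x = -2 + 2*sqrt(6)/3 ≈ -0.3670 (local minimum)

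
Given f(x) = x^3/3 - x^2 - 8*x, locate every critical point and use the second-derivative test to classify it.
f'(x) = x^2 - 2*x - 8

Solve f'(x) = 0:
  Factor: x^2 - 2*x - 8 = (x - 4)*(x + 2) = 0.
  ⇒ x = -2, 4

f''(x) = 2*x - 2
Second-derivative test at each critical point:
  f''(-2) = -6 < 0 → local maximum
  f''(4) = 6 > 0 → local minimum

Critical points: x = -2 (local maximum); x = 4 (local minimum)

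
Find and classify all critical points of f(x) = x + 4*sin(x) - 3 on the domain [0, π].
f'(x) = 4*cos(x) + 1

Solve f'(x) = 0 on [0, π]:
  f'(x) = 0 ⇔ cos(x) = -1/4, i.e. x = ±arccos(-1/4) + 2nπ; keep the solutions lying in [0, π].
  ⇒ x = acos(-1/4) ≈ 1.8235

f''(x) = -4*sin(x)
Second-derivative test at each critical point:
  f''(1.8235) = -3.8730 < 0 → local maximum

Critical points: x = acos(-1/4) ≈ 1.8235 (local maximum)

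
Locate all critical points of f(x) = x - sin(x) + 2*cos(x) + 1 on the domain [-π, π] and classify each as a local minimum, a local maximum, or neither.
f'(x) = -2*sin(x) - cos(x) + 1

Solve f'(x) = 0 on [-π, π]:
  f'(x) = 0 ⇔ -2*sin(x) - cos(x) = -1. Write the left side as R·cos(x + φ) with R = √((-1)² + 2²) = sqrt(5), cos φ = -sqrt(5)/5, sin φ = 2*sqrt(5)/5; then cos(x + φ) = -sqrt(5)/5. Solve for x and keep the solutions lying in [-π, π].
  ⇒ x = 0, pi - atan(4/3) ≈ 2.2143

f''(x) = sin(x) - 2*cos(x)
Second-derivative test at each critical point:
  f''(0) = -2 < 0 → local maximum
  f''(2.2143) = 2 > 0 → local minimum

Critical points: x = 0 (local maximum); x = pi - atan(4/3) ≈ 2.2143 (local minimum)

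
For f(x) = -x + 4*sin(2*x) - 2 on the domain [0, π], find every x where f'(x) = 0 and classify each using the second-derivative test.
f'(x) = 8*cos(2*x) - 1

Solve f'(x) = 0 on [0, π]:
  f'(x) = 0 ⇔ cos(2*x) = 1/8, i.e. 2*x = ±arccos(1/8) + 2nπ; keep the solutions lying in [0, π].
  ⇒ x = acos(1/8)/2 ≈ 0.7227, pi - acos(1/8)/2 ≈ 2.4189

f''(x) = -16*sin(2*x)
Second-derivative test at each critical point:
  f''(0.7227) = -15.8745 < 0 → local maximum
  f''(2.4189) = 15.8745 > 0 → local minimum

Critical points: x = acos(1/8)/2 ≈ 0.7227 (local maximum); x = pi - acos(1/8)/2 ≈ 2.4189 (local minimum)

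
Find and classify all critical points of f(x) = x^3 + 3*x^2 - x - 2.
f'(x) = 3*x^2 + 6*x - 1

Solve f'(x) = 0:
  3*x^2 + 6*x - 1 = 0 has no rational roots; quadratic formula: x = (-6 ± √48)/6.
  ⇒ x = -2*sqrt(3)/3 - 1 ≈ -2.1547, -1 + 2*sqrt(3)/3 ≈ 0.1547

f''(x) = 6*x + 6
Second-derivative test at each critical point:
  f''(-2.1547) = -6.9282 < 0 → local maximum
  f''(0.1547) = 6.9282 > 0 → local minimum

Critical points: x = -2*sqrt(3)/3 - 1 ≈ -2.1547 (local maximum); x = -1 + 2*sqrt(3)/3 ≈ 0.1547 (local minimum)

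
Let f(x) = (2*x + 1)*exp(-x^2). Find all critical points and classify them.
f'(x) = 2*(-x*(2*x + 1) + 1)*exp(-x^2)

Solve f'(x) = 0:
  f'(x) = (-4*x^2 - 2*x + 2)·exp(-x^2) and exp(-x^2) > 0 for every x, so f'(x) = 0 ⇔ -4*x^2 - 2*x + 2 = 0.
  Factor: -4*x^2 - 2*x + 2 = -2*(x + 1)*(2*x - 1) = 0.
  ⇒ x = -1, 1/2

f''(x) = 2*(2*x^2*(2*x + 1) - 6*x - 1)*exp(-x^2)
Second-derivative test at each critical point:
  f''(-1) = 2.2073 > 0 → local minimum
  f''(1/2) = -4.6728 < 0 → local maximum

Critical points: x = -1 (local minimum); x = 1/2 (local maximum)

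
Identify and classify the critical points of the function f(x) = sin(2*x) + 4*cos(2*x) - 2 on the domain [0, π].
f'(x) = -8*sin(2*x) + 2*cos(2*x)

Solve f'(x) = 0 on [0, π]:
  f'(x) = 0 ⇔ cos(2*x) = 4*sin(2*x) ⇔ tan(2*x) = 1/4, i.e. 2*x = arctan(1/4) + nπ; keep the solutions lying in [0, π].
  ⇒ x = atan(1/4)/2 ≈ 0.1225, atan(1/4)/2 + pi/2 ≈ 1.6933

f''(x) = -4*sin(2*x) - 16*cos(2*x)
Second-derivative test at each critical point:
  f''(0.1225) = -16.4924 < 0 → local maximum
  f''(1.6933) = 16.4924 > 0 → local minimum

Critical points: x = atan(1/4)/2 ≈ 0.1225 (local maximum); x = atan(1/4)/2 + pi/2 ≈ 1.6933 (local minimum)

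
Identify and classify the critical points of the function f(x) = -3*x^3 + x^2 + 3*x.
f'(x) = -9*x^2 + 2*x + 3

Solve f'(x) = 0:
  9*x^2 - 2*x - 3 = 0 has no rational roots; quadratic formula: x = (2 ± √112)/18.
  ⇒ x = 1/9 - 2*sqrt(7)/9 ≈ -0.4768, 1/9 + 2*sqrt(7)/9 ≈ 0.6991

f''(x) = 2 - 18*x
Second-derivative test at each critical point:
  f''(-0.4768) = 10.5830 > 0 → local minimum
  f''(0.6991) = -10.5830 < 0 → local maximum

Critical points: x = 1/9 - 2*sqrt(7)/9 ≈ -0.4768 (local minimum); x = 1/9 + 2*sqrt(7)/9 ≈ 0.6991 (local maximum)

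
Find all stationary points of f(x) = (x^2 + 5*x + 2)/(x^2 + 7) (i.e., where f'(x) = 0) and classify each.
f'(x) = 5*(-x^2 + 2*x + 7)/(x^4 + 14*x^2 + 49)

Solve f'(x) = 0:
  f'(x) = -5*(x^2 - 2*x - 7)/(x^2 + 7)^2; the denominator is positive wherever f is defined, so f'(x) = 0 ⇔ -5*x^2 + 10*x + 35 = 0.
  Factor: -5*x^2 + 10*x + 35 = -5*(x^2 - 2*x - 7); x^2 - 2*x - 7 = 0 has no rational roots; quadratic formula: x = (2 ± √32)/2.
  ⇒ x = 1 - 2*sqrt(2) ≈ -1.8284, 1 + 2*sqrt(2) ≈ 3.8284

f''(x) = 10*(x^3 - 3*x^2 - 21*x + 7)/(x^6 + 21*x^4 + 147*x^2 + 343)
Second-derivative test at each critical point:
  f''(-1.8284) = 0.2644 > 0 → local minimum
  f''(3.8284) = -0.0603 < 0 → local maximum

Critical points: x = 1 - 2*sqrt(2) ≈ -1.8284 (local minimum); x = 1 + 2*sqrt(2) ≈ 3.8284 (local maximum)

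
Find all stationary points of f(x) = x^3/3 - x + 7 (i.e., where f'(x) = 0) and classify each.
f'(x) = x^2 - 1

Solve f'(x) = 0:
  Factor: x^2 - 1 = (x - 1)*(x + 1) = 0.
  ⇒ x = -1, 1

f''(x) = 2*x
Second-derivative test at each critical point:
  f''(-1) = -2 < 0 → local maximum
  f''(1) = 2 > 0 → local minimum

Critical points: x = -1 (local maximum); x = 1 (local minimum)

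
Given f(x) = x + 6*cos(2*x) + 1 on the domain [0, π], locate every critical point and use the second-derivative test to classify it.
f'(x) = 1 - 12*sin(2*x)

Solve f'(x) = 0 on [0, π]:
  f'(x) = 0 ⇔ sin(2*x) = 1/12, i.e. 2*x = arcsin(1/12) + 2nπ or 2*x = π − arcsin(1/12) + 2nπ; keep the solutions lying in [0, π].
  ⇒ x = asin(1/12)/2 ≈ 0.0417, -asin(1/12)/2 + pi/2 ≈ 1.5291

f''(x) = -24*cos(2*x)
Second-derivative test at each critical point:
  f''(0.0417) = -23.9165 < 0 → local maximum
  f''(1.5291) = 23.9165 > 0 → local minimum

Critical points: x = asin(1/12)/2 ≈ 0.0417 (local maximum); x = -asin(1/12)/2 + pi/2 ≈ 1.5291 (local minimum)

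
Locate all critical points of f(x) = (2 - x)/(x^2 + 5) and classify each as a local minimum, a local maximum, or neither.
f'(x) = (-x^2 + 2*x*(x - 2) - 5)/(x^2 + 5)^2

Solve f'(x) = 0:
  f'(x) = (x - 5)*(x + 1)/(x^2 + 5)^2; the denominator is positive wherever f is defined, so f'(x) = 0 ⇔ x^2 - 4*x - 5 = 0.
  Factor: x^2 - 4*x - 5 = (x - 5)*(x + 1) = 0.
  ⇒ x = -1, 5

f''(x) = 2*(4*x^2*(2 - x) + (3*x - 2)*(x^2 + 5))/(x^2 + 5)^3
Second-derivative test at each critical point:
  f''(-1) = -1/6 < 0 → local maximum
  f''(5) = 1/150 > 0 → local minimum

Critical points: x = -1 (local maximum); x = 5 (local minimum)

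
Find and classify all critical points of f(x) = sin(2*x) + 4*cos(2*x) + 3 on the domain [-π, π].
f'(x) = -8*sin(2*x) + 2*cos(2*x)

Solve f'(x) = 0 on [-π, π]:
  f'(x) = 0 ⇔ cos(2*x) = 4*sin(2*x) ⇔ tan(2*x) = 1/4, i.e. 2*x = arctan(1/4) + nπ; keep the solutions lying in [-π, π].
  ⇒ x = -pi + atan(1/4)/2 ≈ -3.0191, -pi/2 + atan(1/4)/2 ≈ -1.4483, atan(1/4)/2 ≈ 0.1225, atan(1/4)/2 + pi/2 ≈ 1.6933

f''(x) = -4*sin(2*x) - 16*cos(2*x)
Second-derivative test at each critical point:
  f''(-3.0191) = -16.4924 < 0 → local maximum
  f''(-1.4483) = 16.4924 > 0 → local minimum
  f''(0.1225) = -16.4924 < 0 → local maximum
  f''(1.6933) = 16.4924 > 0 → local minimum

Critical points: x = -pi + atan(1/4)/2 ≈ -3.0191 (local maximum); x = -pi/2 + atan(1/4)/2 ≈ -1.4483 (local minimum); x = atan(1/4)/2 ≈ 0.1225 (local maximum); x = atan(1/4)/2 + pi/2 ≈ 1.6933 (local minimum)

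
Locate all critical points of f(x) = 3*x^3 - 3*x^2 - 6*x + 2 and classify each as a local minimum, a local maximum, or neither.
f'(x) = 9*x^2 - 6*x - 6

Solve f'(x) = 0:
  Factor: 9*x^2 - 6*x - 6 = 3*(3*x^2 - 2*x - 2); 3*x^2 - 2*x - 2 = 0 has no rational roots; quadratic formula: x = (2 ± √28)/6.
  ⇒ x = 1/3 - sqrt(7)/3 ≈ -0.5486, 1/3 + sqrt(7)/3 ≈ 1.2153

f''(x) = 18*x - 6
Second-derivative test at each critical point:
  f''(-0.5486) = -15.8745 < 0 → local maximum
  f''(1.2153) = 15.8745 > 0 → local minimum

Critical points: x = 1/3 - sqrt(7)/3 ≈ -0.5486 (local maximum); x = 1/3 + sqrt(7)/3 ≈ 1.2153 (local minimum)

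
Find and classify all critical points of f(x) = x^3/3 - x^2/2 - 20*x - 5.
f'(x) = x^2 - x - 20

Solve f'(x) = 0:
  Factor: x^2 - x - 20 = (x - 5)*(x + 4) = 0.
  ⇒ x = -4, 5

f''(x) = 2*x - 1
Second-derivative test at each critical point:
  f''(-4) = -9 < 0 → local maximum
  f''(5) = 9 > 0 → local minimum

Critical points: x = -4 (local maximum); x = 5 (local minimum)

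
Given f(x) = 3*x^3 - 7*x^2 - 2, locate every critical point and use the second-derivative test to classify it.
f'(x) = x*(9*x - 14)

Solve f'(x) = 0:
  Factor: 9*x^2 - 14*x = x*(9*x - 14) = 0.
  ⇒ x = 0, 14/9

f''(x) = 18*x - 14
Second-derivative test at each critical point:
  f''(0) = -14 < 0 → local maximum
  f''(14/9) = 14 > 0 → local minimum

Critical points: x = 0 (local maximum); x = 14/9 (local minimum)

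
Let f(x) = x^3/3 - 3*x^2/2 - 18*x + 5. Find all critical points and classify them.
f'(x) = x^2 - 3*x - 18

Solve f'(x) = 0:
  Factor: x^2 - 3*x - 18 = (x - 6)*(x + 3) = 0.
  ⇒ x = -3, 6

f''(x) = 2*x - 3
Second-derivative test at each critical point:
  f''(-3) = -9 < 0 → local maximum
  f''(6) = 9 > 0 → local minimum

Critical points: x = -3 (local maximum); x = 6 (local minimum)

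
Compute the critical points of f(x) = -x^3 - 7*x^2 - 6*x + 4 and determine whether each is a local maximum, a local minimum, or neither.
f'(x) = -3*x^2 - 14*x - 6

Solve f'(x) = 0:
  3*x^2 + 14*x + 6 = 0 has no rational roots; quadratic formula: x = (-14 ± √124)/6.
  ⇒ x = -7/3 - sqrt(31)/3 ≈ -4.1893, -7/3 + sqrt(31)/3 ≈ -0.4774

f''(x) = -6*x - 14
Second-derivative test at each critical point:
  f''(-4.1893) = 11.1355 > 0 → local minimum
  f''(-0.4774) = -11.1355 < 0 → local maximum

Critical points: x = -7/3 - sqrt(31)/3 ≈ -4.1893 (local minimum); x = -7/3 + sqrt(31)/3 ≈ -0.4774 (local maximum)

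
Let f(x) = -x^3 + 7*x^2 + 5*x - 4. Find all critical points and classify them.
f'(x) = -3*x^2 + 14*x + 5

Solve f'(x) = 0:
  Factor: -3*x^2 + 14*x + 5 = -(x - 5)*(3*x + 1) = 0.
  ⇒ x = -1/3, 5

f''(x) = 14 - 6*x
Second-derivative test at each critical point:
  f''(-1/3) = 16 > 0 → local minimum
  f''(5) = -16 < 0 → local maximum

Critical points: x = -1/3 (local minimum); x = 5 (local maximum)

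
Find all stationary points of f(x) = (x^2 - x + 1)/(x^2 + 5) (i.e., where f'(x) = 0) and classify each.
f'(x) = (x^2 + 8*x - 5)/(x^4 + 10*x^2 + 25)

Solve f'(x) = 0:
  f'(x) = (x^2 + 8*x - 5)/(x^2 + 5)^2; the denominator is positive wherever f is defined, so f'(x) = 0 ⇔ x^2 + 8*x - 5 = 0.
  x^2 + 8*x - 5 = 0 has no rational roots; quadratic formula: x = (-8 ± √84)/2.
  ⇒ x = -sqrt(21) - 4 ≈ -8.5826, -4 + sqrt(21) ≈ 0.5826

f''(x) = 2*(-x^3 - 12*x^2 + 15*x + 20)/(x^6 + 15*x^4 + 75*x^2 + 125)
Second-derivative test at each critical point:
  f''(-8.5826) = -0.0015 < 0 → local maximum
  f''(0.5826) = 0.3215 > 0 → local minimum

Critical points: x = -sqrt(21) - 4 ≈ -8.5826 (local maximum); x = -4 + sqrt(21) ≈ 0.5826 (local minimum)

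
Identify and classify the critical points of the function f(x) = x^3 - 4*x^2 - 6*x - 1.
f'(x) = 3*x^2 - 8*x - 6

Solve f'(x) = 0:
  3*x^2 - 8*x - 6 = 0 has no rational roots; quadratic formula: x = (8 ± √136)/6.
  ⇒ x = 4/3 - sqrt(34)/3 ≈ -0.6103, 4/3 + sqrt(34)/3 ≈ 3.2770

f''(x) = 6*x - 8
Second-derivative test at each critical point:
  f''(-0.6103) = -11.6619 < 0 → local maximum
  f''(3.2770) = 11.6619 > 0 → local minimum

Critical points: x = 4/3 - sqrt(34)/3 ≈ -0.6103 (local maximum); x = 4/3 + sqrt(34)/3 ≈ 3.2770 (local minimum)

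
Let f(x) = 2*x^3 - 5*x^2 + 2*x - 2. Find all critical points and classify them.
f'(x) = 6*x^2 - 10*x + 2

Solve f'(x) = 0:
  Factor: 6*x^2 - 10*x + 2 = 2*(3*x^2 - 5*x + 1); 3*x^2 - 5*x + 1 = 0 has no rational roots; quadratic formula: x = (5 ± √13)/6.
  ⇒ x = 5/6 - sqrt(13)/6 ≈ 0.2324, sqrt(13)/6 + 5/6 ≈ 1.4343

f''(x) = 12*x - 10
Second-derivative test at each critical point:
  f''(0.2324) = -7.2111 < 0 → local maximum
  f''(1.4343) = 7.2111 > 0 → local minimum

Critical points: x = 5/6 - sqrt(13)/6 ≈ 0.2324 (local maximum); x = sqrt(13)/6 + 5/6 ≈ 1.4343 (local minimum)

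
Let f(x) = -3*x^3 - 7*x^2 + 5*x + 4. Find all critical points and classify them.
f'(x) = -9*x^2 - 14*x + 5

Solve f'(x) = 0:
  9*x^2 + 14*x - 5 = 0 has no rational roots; quadratic formula: x = (-14 ± √376)/18.
  ⇒ x = -sqrt(94)/9 - 7/9 ≈ -1.8550, -7/9 + sqrt(94)/9 ≈ 0.2995

f''(x) = -18*x - 14
Second-derivative test at each critical point:
  f''(-1.8550) = 19.3907 > 0 → local minimum
  f''(0.2995) = -19.3907 < 0 → local maximum

Critical points: x = -sqrt(94)/9 - 7/9 ≈ -1.8550 (local minimum); x = -7/9 + sqrt(94)/9 ≈ 0.2995 (local maximum)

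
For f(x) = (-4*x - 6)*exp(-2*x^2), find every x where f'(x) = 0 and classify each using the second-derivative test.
f'(x) = 4*(2*x*(2*x + 3) - 1)*exp(-2*x^2)

Solve f'(x) = 0:
  f'(x) = (16*x^2 + 24*x - 4)·exp(-2*x^2) and exp(-2*x^2) > 0 for every x, so f'(x) = 0 ⇔ 16*x^2 + 24*x - 4 = 0.
  Factor: 16*x^2 + 24*x - 4 = 4*(4*x^2 + 6*x - 1); 4*x^2 + 6*x - 1 = 0 has no rational roots; quadratic formula: x = (-6 ± √52)/8.
  ⇒ x = -sqrt(13)/4 - 3/4 ≈ -1.6514, -3/4 + sqrt(13)/4 ≈ 0.1514

f''(x) = 8*(-8*x^3 - 12*x^2 + 6*x + 3)*exp(-2*x^2)
Second-derivative test at each critical point:
  f''(-1.6514) = -0.1234 < 0 → local maximum
  f''(0.1514) = 27.5521 > 0 → local minimum

Critical points: x = -sqrt(13)/4 - 3/4 ≈ -1.6514 (local maximum); x = -3/4 + sqrt(13)/4 ≈ 0.1514 (local minimum)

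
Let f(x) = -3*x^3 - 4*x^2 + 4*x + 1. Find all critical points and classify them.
f'(x) = -9*x^2 - 8*x + 4

Solve f'(x) = 0:
  9*x^2 + 8*x - 4 = 0 has no rational roots; quadratic formula: x = (-8 ± √208)/18.
  ⇒ x = -2*sqrt(13)/9 - 4/9 ≈ -1.2457, -4/9 + 2*sqrt(13)/9 ≈ 0.3568

f''(x) = -18*x - 8
Second-derivative test at each critical point:
  f''(-1.2457) = 14.4222 > 0 → local minimum
  f''(0.3568) = -14.4222 < 0 → local maximum

Critical points: x = -2*sqrt(13)/9 - 4/9 ≈ -1.2457 (local minimum); x = -4/9 + 2*sqrt(13)/9 ≈ 0.3568 (local maximum)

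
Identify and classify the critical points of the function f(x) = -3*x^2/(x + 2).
f'(x) = 3*x*(-x - 4)/(x + 2)^2

Solve f'(x) = 0:
  f'(x) = -3*x*(x + 4)/(x + 2)^2; the denominator is positive wherever f is defined, so f'(x) = 0 ⇔ -3*x^2 - 12*x = 0.
  Factor: -3*x^2 - 12*x = -3*x*(x + 4) = 0.
  ⇒ x = -4, 0

f''(x) = -24/(x^3 + 6*x^2 + 12*x + 8)
Second-derivative test at each critical point:
  f''(-4) = 3 > 0 → local minimum
  f''(0) = -3 < 0 → local maximum

Critical points: x = -4 (local minimum); x = 0 (local maximum)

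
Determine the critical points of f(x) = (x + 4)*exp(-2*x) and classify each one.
f'(x) = (-2*x - 7)*exp(-2*x)

Solve f'(x) = 0:
  f'(x) = (-2*x - 7)·exp(-2*x) and exp(-2*x) > 0 for every x, so f'(x) = 0 ⇔ -2*x - 7 = 0.
  -2*x - 7 = 0.
  ⇒ x = -7/2

f''(x) = 4*(x + 3)*exp(-2*x)
Second-derivative test at each critical point:
  f''(-7/2) = -2193.2663 < 0 → local maximum

Critical points: x = -7/2 (local maximum)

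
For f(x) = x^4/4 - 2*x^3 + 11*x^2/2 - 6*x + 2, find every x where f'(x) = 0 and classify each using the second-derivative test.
f'(x) = x^3 - 6*x^2 + 11*x - 6

Solve f'(x) = 0:
  Factor: x^3 - 6*x^2 + 11*x - 6 = (x - 3)*(x - 2)*(x - 1) = 0.
  ⇒ x = 1, 2, 3

f''(x) = 3*x^2 - 12*x + 11
Second-derivative test at each critical point:
  f''(1) = 2 > 0 → local minimum
  f''(2) = -1 < 0 → local maximum
  f''(3) = 2 > 0 → local minimum

Critical points: x = 1 (local minimum); x = 2 (local maximum); x = 3 (local minimum)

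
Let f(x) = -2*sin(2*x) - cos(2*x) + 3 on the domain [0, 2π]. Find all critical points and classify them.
f'(x) = 2*sin(2*x) - 4*cos(2*x)

Solve f'(x) = 0 on [0, 2π]:
  f'(x) = 0 ⇔ -2*cos(2*x) = -sin(2*x) ⇔ tan(2*x) = 2, i.e. 2*x = arctan(2) + nπ; keep the solutions lying in [0, 2π].
  ⇒ x = atan(2)/2 ≈ 0.5536, atan(2)/2 + pi/2 ≈ 2.1244, atan(2)/2 + pi ≈ 3.6952, atan(2)/2 + 3*pi/2 ≈ 5.2660

f''(x) = 8*sin(2*x) + 4*cos(2*x)
Second-derivative test at each critical point:
  f''(0.5536) = 8.9443 > 0 → local minimum
  f''(2.1244) = -8.9443 < 0 → local maximum
  f''(3.6952) = 8.9443 > 0 → local minimum
  f''(5.2660) = -8.9443 < 0 → local maximum

Critical points: x = atan(2)/2 ≈ 0.5536 (local minimum); x = atan(2)/2 + pi/2 ≈ 2.1244 (local maximum); x = atan(2)/2 + pi ≈ 3.6952 (local minimum); x = atan(2)/2 + 3*pi/2 ≈ 5.2660 (local maximum)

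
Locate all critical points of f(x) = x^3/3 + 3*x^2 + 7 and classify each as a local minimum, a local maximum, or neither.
f'(x) = x*(x + 6)

Solve f'(x) = 0:
  Factor: x^2 + 6*x = x*(x + 6) = 0.
  ⇒ x = -6, 0

f''(x) = 2*x + 6
Second-derivative test at each critical point:
  f''(-6) = -6 < 0 → local maximum
  f''(0) = 6 > 0 → local minimum

Critical points: x = -6 (local maximum); x = 0 (local minimum)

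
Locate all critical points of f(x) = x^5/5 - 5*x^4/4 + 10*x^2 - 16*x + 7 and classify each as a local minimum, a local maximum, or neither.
f'(x) = x^4 - 5*x^3 + 20*x - 16

Solve f'(x) = 0:
  Factor: x^4 - 5*x^3 + 20*x - 16 = (x - 4)*(x - 2)*(x - 1)*(x + 2) = 0.
  ⇒ x = -2, 1, 2, 4

f''(x) = 4*x^3 - 15*x^2 + 20
Second-derivative test at each critical point:
  f''(-2) = -72 < 0 → local maximum
  f''(1) = 9 > 0 → local minimum
  f''(2) = -8 < 0 → local maximum
  f''(4) = 36 > 0 → local minimum

Critical points: x = -2 (local maximum); x = 1 (local minimum); x = 2 (local maximum); x = 4 (local minimum)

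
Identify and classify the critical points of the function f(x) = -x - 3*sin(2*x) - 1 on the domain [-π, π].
f'(x) = 12*sin(x)^2 - 7

Solve f'(x) = 0 on [-π, π]:
  f'(x) = 0 ⇔ cos(2*x) = -1/6, i.e. 2*x = ±arccos(-1/6) + 2nπ; keep the solutions lying in [-π, π].
  ⇒ x = -pi + acos(-1/6)/2 ≈ -2.2725, -acos(-1/6)/2 ≈ -0.8691, acos(-1/6)/2 ≈ 0.8691, pi - acos(-1/6)/2 ≈ 2.2725

f''(x) = 12*sin(2*x)
Second-derivative test at each critical point:
  f''(-2.2725) = 11.8322 > 0 → local minimum
  f''(-0.8691) = -11.8322 < 0 → local maximum
  f''(0.8691) = 11.8322 > 0 → local minimum
  f''(2.2725) = -11.8322 < 0 → local maximum

Critical points: x = -pi + acos(-1/6)/2 ≈ -2.2725 (local minimum); x = -acos(-1/6)/2 ≈ -0.8691 (local maximum); x = acos(-1/6)/2 ≈ 0.8691 (local minimum); x = pi - acos(-1/6)/2 ≈ 2.2725 (local maximum)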